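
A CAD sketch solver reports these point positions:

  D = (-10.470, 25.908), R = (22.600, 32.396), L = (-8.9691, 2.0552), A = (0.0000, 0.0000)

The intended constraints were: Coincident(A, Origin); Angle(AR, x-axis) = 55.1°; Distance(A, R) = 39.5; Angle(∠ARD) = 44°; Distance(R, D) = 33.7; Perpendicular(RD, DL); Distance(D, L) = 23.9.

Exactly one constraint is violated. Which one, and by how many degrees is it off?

Perpendicular(RD, DL) — off by 7.50°.

A = (0.00, 0.00) ✓; AR at 55.10° ✓; |AR| = 39.50 ✓; ∠ARD = 44.00° ✓; |RD| = 33.70 ✓; ∠(RD, DL) = 82.50° ✗; |DL| = 23.90 ✓.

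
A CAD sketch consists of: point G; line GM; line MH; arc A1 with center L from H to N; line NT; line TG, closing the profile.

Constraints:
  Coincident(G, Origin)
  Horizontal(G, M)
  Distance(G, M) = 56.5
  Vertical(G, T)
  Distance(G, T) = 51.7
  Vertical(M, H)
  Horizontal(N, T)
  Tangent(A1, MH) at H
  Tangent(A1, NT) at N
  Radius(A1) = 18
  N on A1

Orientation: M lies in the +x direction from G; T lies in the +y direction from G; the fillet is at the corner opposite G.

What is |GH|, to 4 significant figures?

65.79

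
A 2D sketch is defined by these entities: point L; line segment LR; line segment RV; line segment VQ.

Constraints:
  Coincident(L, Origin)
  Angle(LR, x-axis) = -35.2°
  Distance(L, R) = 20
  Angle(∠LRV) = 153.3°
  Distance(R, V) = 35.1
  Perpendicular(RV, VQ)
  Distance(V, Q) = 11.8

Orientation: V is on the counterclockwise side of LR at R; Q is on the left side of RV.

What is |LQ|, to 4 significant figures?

53.04

L is at the origin; LR runs at -35.2° with length 20.0, so R = 20.0·(cos -35.2°, sin -35.2°) = (16.34, -11.53). ∠LRV = 153.3°, so RV runs at -35.2° + (180° − 153.3°) = -8.500° from the x-axis; with |RV| = 35.1, V = R + 35.1·(cos -8.500°, sin -8.500°) = (51.06, -16.72). RV is perpendicular to VQ; with |VQ| = 11.8 on the left of RV, Q = V + 11.8·(0.1478, 0.9890) = (52.80, -5.046). Then |LQ| = |Q − L| = 53.04.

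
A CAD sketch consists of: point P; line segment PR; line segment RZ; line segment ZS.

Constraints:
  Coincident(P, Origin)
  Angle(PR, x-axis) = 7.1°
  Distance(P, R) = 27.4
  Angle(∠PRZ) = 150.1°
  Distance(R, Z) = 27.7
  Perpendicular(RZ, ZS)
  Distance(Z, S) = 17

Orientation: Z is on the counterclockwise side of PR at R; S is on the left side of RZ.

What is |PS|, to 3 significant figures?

51.6

P is at the origin; PR runs at 7.1° with length 27.4, so R = 27.4·(cos 7.1°, sin 7.1°) = (27.2, 3.39). ∠PRZ = 150.1°, so RZ runs at 7.1° + (180° − 150.1°) = 37.0° from the x-axis; with |RZ| = 27.7, Z = R + 27.7·(cos 37.0°, sin 37.0°) = (49.3, 20.1). RZ is perpendicular to ZS; with |ZS| = 17.0 on the left of RZ, S = Z + 17.0·(-0.602, 0.799) = (39.1, 33.6). Then |PS| = |S − P| = 51.6.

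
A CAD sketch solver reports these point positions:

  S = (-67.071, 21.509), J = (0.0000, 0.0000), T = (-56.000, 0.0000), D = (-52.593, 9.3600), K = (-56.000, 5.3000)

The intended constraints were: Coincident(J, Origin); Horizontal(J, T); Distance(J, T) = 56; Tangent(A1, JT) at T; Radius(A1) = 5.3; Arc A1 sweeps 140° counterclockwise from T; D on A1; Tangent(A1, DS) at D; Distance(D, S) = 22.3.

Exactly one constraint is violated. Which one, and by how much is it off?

Distance(D, S) = 22.3 — off by 3.40.

J = (0.00, 0.00) ✓; J.y = 0.00, T.y = 0.00 ✓; |JT| = 56.00 ✓; ∠(KT, TJ) = 90.00° ✓; |KT| = 5.300 ✓; bearing(K→D) − bearing(K→T) = 140.0° ✓; |KD| = 5.300 ✓; ∠(KD, DS) = 90.00° ✓; |DS| = 18.90 ✗.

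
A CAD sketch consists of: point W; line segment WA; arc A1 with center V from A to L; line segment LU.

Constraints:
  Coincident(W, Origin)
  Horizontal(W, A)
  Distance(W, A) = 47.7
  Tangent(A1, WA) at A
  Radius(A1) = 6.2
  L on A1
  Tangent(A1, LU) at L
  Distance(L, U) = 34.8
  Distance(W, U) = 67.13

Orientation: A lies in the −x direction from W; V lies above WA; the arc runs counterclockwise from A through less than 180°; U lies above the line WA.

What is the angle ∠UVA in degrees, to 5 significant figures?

171.30°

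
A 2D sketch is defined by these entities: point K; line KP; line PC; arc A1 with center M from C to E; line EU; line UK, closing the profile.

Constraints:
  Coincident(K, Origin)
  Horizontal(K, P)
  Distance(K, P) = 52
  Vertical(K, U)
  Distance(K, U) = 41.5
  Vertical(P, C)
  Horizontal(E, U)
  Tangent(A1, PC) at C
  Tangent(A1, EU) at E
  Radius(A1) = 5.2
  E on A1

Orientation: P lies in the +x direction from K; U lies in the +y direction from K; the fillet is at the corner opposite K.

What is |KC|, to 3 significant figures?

63.4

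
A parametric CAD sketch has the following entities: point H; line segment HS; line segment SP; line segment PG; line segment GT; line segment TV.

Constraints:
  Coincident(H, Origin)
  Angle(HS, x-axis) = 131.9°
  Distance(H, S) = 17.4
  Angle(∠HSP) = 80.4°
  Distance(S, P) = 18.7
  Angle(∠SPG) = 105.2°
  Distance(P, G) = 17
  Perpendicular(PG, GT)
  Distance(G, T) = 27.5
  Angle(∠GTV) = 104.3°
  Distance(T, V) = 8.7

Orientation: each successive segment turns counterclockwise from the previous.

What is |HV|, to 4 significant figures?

10.63

The perpendicularity gives GT at right angles to PG, so GT runs at 36.30°; with |GT| = 27.5, T = (8.966, 0.8958). ∠GTV = 104.3° gives TV at 112.0° from the x-axis; with |TV| = 8.7, V = (5.707, 8.962). Then |HV| = |V − H| = 10.63.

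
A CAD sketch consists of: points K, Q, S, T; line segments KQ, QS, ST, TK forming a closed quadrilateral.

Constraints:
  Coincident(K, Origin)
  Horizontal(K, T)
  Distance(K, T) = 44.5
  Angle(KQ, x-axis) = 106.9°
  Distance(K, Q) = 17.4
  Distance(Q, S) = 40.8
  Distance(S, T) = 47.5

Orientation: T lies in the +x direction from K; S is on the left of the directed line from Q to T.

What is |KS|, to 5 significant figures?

50.536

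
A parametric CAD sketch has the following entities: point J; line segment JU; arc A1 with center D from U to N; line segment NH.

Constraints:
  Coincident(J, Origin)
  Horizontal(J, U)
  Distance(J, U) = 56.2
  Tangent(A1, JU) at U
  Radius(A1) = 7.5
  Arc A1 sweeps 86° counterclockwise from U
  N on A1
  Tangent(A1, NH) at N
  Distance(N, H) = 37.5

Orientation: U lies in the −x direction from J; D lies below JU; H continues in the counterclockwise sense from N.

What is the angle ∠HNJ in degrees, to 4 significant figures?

100.3°

J is at the origin; JU is horizontal with |JU| = 56.2 and U on the −x side, so U = (-56.20, 0.000). The tangent condition forces DU to be normal to JU, so D = U + (0, -7.5) = (-56.20, -7.500). On A1, U sits at bearing 90° from D; an 86° counterclockwise sweep puts N at bearing 176°, so N = D + 7.5·(cos 176°, sin 176°) = (-63.68, -6.977). A1 meets NH tangentially, so DN is at right angles to NH, so NH runs along (−sin 176°, cos 176°); with |NH| = 37.5, H = (-66.30, -44.39). Then cos ∠HNJ = NH·NJ / (|NH||NJ|), giving 100.3°.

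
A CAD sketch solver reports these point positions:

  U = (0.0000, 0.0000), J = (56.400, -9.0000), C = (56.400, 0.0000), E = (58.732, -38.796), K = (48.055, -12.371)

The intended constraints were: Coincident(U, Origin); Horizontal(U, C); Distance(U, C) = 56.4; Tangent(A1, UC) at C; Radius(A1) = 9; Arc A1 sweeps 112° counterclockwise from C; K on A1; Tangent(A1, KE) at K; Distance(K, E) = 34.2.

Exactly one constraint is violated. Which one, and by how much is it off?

Distance(K, E) = 34.2 — off by 5.70.

U = (0.00, 0.00) ✓; U.y = 0.00, C.y = 0.00 ✓; |UC| = 56.40 ✓; ∠(JC, CU) = 90.00° ✓; |JC| = 9.000 ✓; bearing(J→K) − bearing(J→C) = 112.0° ✓; |JK| = 9.000 ✓; ∠(JK, KE) = 90.00° ✓; |KE| = 28.50 ✗.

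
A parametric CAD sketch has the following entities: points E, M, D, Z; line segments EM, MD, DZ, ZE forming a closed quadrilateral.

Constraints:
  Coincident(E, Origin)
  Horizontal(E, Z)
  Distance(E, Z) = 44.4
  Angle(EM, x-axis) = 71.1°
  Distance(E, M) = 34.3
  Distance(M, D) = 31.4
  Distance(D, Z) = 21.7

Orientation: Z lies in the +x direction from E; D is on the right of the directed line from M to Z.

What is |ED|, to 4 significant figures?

23.21

Checks: |EZ| = 44.40 ✓; |EM| = 34.30 ✓; |MD| = 31.40 ✓; |DZ| = 21.70 ✓.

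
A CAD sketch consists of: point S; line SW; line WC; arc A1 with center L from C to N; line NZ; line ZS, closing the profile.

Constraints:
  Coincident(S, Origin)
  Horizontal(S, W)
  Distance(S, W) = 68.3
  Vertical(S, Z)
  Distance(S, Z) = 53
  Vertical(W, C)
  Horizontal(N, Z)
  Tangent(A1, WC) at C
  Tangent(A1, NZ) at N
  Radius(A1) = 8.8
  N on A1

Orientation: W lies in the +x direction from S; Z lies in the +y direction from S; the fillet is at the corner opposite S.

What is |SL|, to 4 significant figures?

74.12

S is at the origin; S and W share the same y with |SW| = 68.3 and W on the +x side, so W = (68.30, 0.000). S and Z share the same x with |SZ| = 53.0 and Z on the +y side, so Z = (0.000, 53.00). The virtual corner opposite S is at (68.30, 53.00). A1 meets WC tangentially, so LC is at right angles to WC and the tangent condition forces LN to be normal to NZ, with radius 8.8, so the center L sits 8.8 in from both sides at L = (59.50, 44.20). Then |SL| = |L − S| = 74.12.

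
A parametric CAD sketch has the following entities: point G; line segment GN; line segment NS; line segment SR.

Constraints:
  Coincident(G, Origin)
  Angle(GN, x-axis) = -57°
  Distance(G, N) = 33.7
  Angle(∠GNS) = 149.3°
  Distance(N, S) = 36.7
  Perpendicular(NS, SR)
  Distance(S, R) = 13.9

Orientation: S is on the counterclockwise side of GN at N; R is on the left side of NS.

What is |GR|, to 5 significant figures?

65.760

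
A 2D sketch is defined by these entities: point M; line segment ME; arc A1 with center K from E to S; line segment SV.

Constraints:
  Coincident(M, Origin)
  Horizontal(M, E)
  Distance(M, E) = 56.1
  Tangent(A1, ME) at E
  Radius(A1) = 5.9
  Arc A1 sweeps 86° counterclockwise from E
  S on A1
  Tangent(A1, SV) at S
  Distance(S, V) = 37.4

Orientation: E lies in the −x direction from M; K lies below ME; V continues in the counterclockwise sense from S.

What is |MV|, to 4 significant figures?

77.49

M is at the origin; M and E share the same y with |ME| = 56.1 and E on the −x side, so E = (-56.10, 0.000). The tangent condition forces KE to be normal to ME, so K = E + (0, -5.9) = (-56.10, -5.900). On A1, E sits at bearing 90° from K; an 86° counterclockwise sweep puts S at bearing 176°, so S = K + 5.9·(cos 176°, sin 176°) = (-61.99, -5.488). Tangency of A1 to SV means the radius KS is perpendicular to SV, so SV runs along (−sin 176°, cos 176°); with |SV| = 37.4, V = (-64.59, -42.80). Then |MV| = |V − M| = 77.49.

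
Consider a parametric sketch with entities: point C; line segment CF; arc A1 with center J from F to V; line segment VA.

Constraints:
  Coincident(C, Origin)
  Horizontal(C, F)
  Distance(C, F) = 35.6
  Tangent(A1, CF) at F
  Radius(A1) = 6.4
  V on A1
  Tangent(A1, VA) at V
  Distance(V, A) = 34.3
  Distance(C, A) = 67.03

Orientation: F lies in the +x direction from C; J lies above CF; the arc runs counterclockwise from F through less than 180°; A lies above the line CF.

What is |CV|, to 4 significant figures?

41.24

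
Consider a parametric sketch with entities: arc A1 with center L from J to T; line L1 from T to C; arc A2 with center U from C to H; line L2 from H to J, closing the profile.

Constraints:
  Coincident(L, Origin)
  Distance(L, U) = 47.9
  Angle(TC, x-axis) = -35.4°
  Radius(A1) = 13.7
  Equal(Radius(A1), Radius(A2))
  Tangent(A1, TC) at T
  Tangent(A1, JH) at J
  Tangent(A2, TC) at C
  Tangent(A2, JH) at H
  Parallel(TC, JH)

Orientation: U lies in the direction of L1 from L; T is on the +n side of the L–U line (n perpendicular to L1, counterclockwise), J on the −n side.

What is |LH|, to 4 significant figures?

49.82

The slot axis is L1's direction at -35.4°, so u = (cos -35.4°, sin -35.4°) = (0.8151, -0.5793) and n = (−sin -35.4°, cos -35.4°) = (0.5793, 0.8151). L is at the origin and U lies 47.9 along u from L, so U = 47.9·u = (39.04, -27.75). Tangency of A1 to both parallel lines with radius 13.7 puts T and J at L ± 13.7·n: T = (7.936, 11.17), J = (-7.936, -11.17). Equal radii place C and H the same way about U: C = U + 13.7·n = (46.98, -16.58), H = U − 13.7·n = (31.11, -38.91). Then |LH| = |H − L| = 49.82.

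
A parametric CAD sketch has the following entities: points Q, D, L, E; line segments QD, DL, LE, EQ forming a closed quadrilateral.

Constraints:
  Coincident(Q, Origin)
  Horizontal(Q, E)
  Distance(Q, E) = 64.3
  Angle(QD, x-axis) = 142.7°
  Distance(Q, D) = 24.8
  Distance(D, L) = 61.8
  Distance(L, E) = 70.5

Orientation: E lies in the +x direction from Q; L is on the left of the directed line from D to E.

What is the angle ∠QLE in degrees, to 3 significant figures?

57.2°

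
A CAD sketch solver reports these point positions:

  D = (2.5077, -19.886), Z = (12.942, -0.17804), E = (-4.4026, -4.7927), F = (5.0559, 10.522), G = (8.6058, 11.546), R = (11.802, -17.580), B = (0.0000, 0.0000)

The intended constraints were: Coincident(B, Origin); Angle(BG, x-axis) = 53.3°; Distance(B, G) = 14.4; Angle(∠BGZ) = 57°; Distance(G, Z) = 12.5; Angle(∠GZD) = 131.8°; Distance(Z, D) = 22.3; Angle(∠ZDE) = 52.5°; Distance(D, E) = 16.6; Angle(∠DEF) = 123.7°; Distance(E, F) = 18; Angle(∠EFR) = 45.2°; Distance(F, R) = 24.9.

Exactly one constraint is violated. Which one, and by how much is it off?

Distance(F, R) = 24.9 — off by 4.00.

B = (0.00, 0.00) ✓; BG at 53.30° ✓; |BG| = 14.40 ✓; ∠BGZ = 57.00° ✓; |GZ| = 12.50 ✓; ∠GZD = 131.8° ✓; |ZD| = 22.30 ✓; ∠ZDE = 52.50° ✓; |DE| = 16.60 ✓; ∠DEF = 123.7° ✓; |EF| = 18.00 ✓; ∠EFR = 45.20° ✓; |FR| = 28.90 ✗.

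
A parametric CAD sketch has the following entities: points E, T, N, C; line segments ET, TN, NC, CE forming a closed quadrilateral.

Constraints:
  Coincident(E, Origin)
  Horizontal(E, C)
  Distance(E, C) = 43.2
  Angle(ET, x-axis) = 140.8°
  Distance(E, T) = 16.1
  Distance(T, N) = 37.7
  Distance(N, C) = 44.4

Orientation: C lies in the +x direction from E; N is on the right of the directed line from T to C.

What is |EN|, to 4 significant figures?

23.68

E is at the origin; EC is horizontal with |EC| = 43.2 and C in +x, so C = (43.2, 0). ET runs at 140.8° with |ET| = 16.1, so T = (-12.48, 10.18). N is determined by |TN| = 37.7 and |NC| = 44.4 together: it lies at the intersection of circle(T, 37.7) and circle(C, 44.4). With |TC| = 56.60, the foot of the radical line on TC is 23.44 from T and the perpendicular offset is √(37.7² − 23.44²) = 29.53. Taking the right-of-TC solution: N = (5.273, -23.08).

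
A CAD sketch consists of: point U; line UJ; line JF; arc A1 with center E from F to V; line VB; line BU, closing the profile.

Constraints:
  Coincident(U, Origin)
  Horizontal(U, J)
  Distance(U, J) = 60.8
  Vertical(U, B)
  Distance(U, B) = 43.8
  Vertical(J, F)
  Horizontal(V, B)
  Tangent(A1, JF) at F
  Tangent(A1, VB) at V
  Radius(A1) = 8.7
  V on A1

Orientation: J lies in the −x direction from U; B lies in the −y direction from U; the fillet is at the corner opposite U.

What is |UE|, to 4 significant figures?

62.82

UB is vertical with |UB| = 43.8 and B on the −y side, so B = (0.000, -43.80). The virtual corner opposite U is at (-60.80, -43.80). Tangency of A1 to JF means the radius EF is perpendicular to JF and tangency of A1 to VB means the radius EV is perpendicular to VB, with radius 8.7, so the center E sits 8.7 in from both sides at E = (-52.10, -35.10). Then |UE| = |E − U| = 62.82.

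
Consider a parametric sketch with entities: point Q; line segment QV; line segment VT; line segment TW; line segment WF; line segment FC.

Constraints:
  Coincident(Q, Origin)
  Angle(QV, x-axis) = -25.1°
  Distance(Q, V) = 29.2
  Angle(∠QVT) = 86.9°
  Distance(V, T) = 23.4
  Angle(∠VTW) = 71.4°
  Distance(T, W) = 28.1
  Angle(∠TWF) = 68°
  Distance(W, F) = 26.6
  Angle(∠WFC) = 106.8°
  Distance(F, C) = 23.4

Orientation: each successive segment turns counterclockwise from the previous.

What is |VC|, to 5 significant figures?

12.637

Q is at the origin; QV runs at -25.1° with length 29.2, so V = (26.443, -12.387). ∠QVT = 86.9° gives VT at 68.000° from the x-axis; with |VT| = 23.4, T = (35.208, 9.3095). ∠VTW = 71.4° gives TW at 176.60° from the x-axis; with |TW| = 28.1, W = (7.1579, 10.976). ∠TWF = 68.0° gives WF at -71.400° from the x-axis; with |WF| = 26.6, F = (15.642, -14.235). ∠WFC = 106.8° gives FC at 1.8000° from the x-axis; with |FC| = 23.4, C = (39.031, -13.500). Then |VC| = |C − V| = 12.637.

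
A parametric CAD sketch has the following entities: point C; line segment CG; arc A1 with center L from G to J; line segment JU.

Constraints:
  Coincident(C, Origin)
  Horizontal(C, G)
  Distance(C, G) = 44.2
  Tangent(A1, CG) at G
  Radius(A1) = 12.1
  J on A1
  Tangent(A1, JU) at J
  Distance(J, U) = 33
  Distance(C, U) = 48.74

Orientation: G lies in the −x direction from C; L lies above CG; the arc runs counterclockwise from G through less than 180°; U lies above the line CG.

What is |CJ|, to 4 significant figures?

33.75

C is at the origin; C and G share the same y with |CG| = 44.2 and G on the −x side, so G = (-44.20, 0.000). Tangency of A1 to CG means the radius LG is perpendicular to CG, so L = G + (0, 12.1) = (-44.20, 12.10). Since LJ ⟂ JU (tangency), |LU| = √(12.1² + 33.0²) = 35.15 regardless of where J sits on A1. So U lies on both circle(C, 48.74) and circle(L, 35.15); the above-CG intersection is U = (-25.24, 41.70). J is the foot of the tangent from U: J = (-32.39, 9.479).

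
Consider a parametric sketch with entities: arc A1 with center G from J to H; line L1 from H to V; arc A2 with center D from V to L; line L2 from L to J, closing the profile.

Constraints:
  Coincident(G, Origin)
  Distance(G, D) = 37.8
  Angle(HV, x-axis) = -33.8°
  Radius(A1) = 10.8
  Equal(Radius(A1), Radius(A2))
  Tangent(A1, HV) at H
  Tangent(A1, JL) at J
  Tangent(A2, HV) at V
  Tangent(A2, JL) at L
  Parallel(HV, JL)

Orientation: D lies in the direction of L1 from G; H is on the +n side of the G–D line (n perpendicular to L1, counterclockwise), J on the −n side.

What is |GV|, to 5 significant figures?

39.313

The slot axis is L1's direction at -33.8°, so u = (cos -33.8°, sin -33.8°) = (0.83098, -0.55630) and n = (−sin -33.8°, cos -33.8°) = (0.55630, 0.83098). G is at the origin and D lies 37.8 along u from G, so D = 37.8·u = (31.411, -21.028). Tangency of A1 to both parallel lines with radius 10.8 puts H and J at G ± 10.8·n: H = (6.0080, 8.9746), J = (-6.0080, -8.9746). Equal radii place V and L the same way about D: V = D + 10.8·n = (37.419, -12.053), L = D − 10.8·n = (25.403, -30.003). Then |GV| = |V − G| = 39.313.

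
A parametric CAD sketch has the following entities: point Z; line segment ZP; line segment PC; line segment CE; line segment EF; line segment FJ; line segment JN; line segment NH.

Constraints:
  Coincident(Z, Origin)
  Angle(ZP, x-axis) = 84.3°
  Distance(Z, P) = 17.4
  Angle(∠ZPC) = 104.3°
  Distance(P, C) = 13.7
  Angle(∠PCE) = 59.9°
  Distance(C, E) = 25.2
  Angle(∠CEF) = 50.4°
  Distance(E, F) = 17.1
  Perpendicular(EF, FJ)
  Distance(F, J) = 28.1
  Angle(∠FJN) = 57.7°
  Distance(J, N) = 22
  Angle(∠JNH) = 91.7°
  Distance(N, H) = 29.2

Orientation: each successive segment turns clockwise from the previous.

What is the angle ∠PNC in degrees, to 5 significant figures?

33.587°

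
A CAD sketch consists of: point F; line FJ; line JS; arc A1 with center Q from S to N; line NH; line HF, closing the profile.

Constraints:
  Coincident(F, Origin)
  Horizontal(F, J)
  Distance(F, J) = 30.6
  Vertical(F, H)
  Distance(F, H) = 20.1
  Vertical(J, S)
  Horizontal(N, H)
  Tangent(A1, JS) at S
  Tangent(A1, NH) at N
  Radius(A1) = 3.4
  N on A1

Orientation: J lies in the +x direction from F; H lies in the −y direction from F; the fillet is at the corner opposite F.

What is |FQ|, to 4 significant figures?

31.92

F is at the origin; FJ is horizontal with |FJ| = 30.6 and J on the +x side, so J = (30.60, 0.000). F and H share the same x with |FH| = 20.1 and H on the −y side, so H = (0.000, -20.10). The virtual corner opposite F is at (30.60, -20.10). The tangent condition forces QS to be normal to JS and tangency of A1 to NH means the radius QN is perpendicular to NH, with radius 3.4, so the center Q sits 3.4 in from both sides at Q = (27.20, -16.70). Then |FQ| = |Q − F| = 31.92.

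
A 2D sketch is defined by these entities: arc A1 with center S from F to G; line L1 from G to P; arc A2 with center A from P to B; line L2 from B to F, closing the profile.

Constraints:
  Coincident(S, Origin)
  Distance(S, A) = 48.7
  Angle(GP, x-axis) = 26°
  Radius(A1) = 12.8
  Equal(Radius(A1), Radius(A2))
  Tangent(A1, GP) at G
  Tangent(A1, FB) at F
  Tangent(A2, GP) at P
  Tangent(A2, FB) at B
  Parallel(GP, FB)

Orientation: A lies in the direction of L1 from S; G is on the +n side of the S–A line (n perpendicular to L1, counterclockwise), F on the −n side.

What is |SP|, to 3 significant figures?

50.4

The slot axis is L1's direction at 26.0°, so u = (cos 26.0°, sin 26.0°) = (0.899, 0.438) and n = (−sin 26.0°, cos 26.0°) = (-0.438, 0.899). S is at the origin and A lies 48.7 along u from S, so A = 48.7·u = (43.8, 21.3). Tangency of A1 to both parallel lines with radius 12.8 puts G and F at S ± 12.8·n: G = (-5.61, 11.5), F = (5.61, -11.5). Equal radii place P and B the same way about A: P = A + 12.8·n = (38.2, 32.9), B = A − 12.8·n = (49.4, 9.84). Then |SP| = |P − S| = 50.4.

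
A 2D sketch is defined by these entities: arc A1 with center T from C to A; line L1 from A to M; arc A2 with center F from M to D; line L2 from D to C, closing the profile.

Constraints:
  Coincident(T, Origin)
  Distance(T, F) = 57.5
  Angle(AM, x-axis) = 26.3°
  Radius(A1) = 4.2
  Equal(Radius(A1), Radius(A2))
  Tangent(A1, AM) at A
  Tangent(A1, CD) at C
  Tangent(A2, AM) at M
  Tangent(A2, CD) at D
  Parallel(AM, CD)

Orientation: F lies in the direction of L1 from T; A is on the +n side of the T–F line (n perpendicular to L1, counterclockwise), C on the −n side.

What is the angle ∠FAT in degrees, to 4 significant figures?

85.82°

The slot axis is L1's direction at 26.3°, so u = (cos 26.3°, sin 26.3°) = (0.8965, 0.4431) and n = (−sin 26.3°, cos 26.3°) = (-0.4431, 0.8965). T is at the origin and F lies 57.5 along u from T, so F = 57.5·u = (51.55, 25.48). Tangency of A1 to both parallel lines with radius 4.2 puts A and C at T ± 4.2·n: A = (-1.861, 3.765), C = (1.861, -3.765). Then cos ∠FAT = AF·AT / (|AF||AT|), giving 85.82°.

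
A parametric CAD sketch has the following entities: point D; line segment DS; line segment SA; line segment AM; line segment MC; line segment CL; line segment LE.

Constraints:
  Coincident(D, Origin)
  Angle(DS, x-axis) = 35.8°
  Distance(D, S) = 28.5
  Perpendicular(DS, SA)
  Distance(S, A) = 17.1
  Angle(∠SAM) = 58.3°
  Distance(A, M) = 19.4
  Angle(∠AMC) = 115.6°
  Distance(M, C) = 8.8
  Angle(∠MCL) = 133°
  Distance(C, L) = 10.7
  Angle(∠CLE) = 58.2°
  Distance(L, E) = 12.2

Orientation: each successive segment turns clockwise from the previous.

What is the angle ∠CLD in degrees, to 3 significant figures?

15.9°

∠AMC = 115.6° gives MC at 120° from the x-axis; with |MC| = 8.8, C = (9.41, 9.06). ∠MCL = 133.0° gives CL at 72.7° from the x-axis; with |CL| = 10.7, L = (12.6, 19.3). Then cos ∠CLD = LC·LD / (|LC||LD|), giving 15.9°.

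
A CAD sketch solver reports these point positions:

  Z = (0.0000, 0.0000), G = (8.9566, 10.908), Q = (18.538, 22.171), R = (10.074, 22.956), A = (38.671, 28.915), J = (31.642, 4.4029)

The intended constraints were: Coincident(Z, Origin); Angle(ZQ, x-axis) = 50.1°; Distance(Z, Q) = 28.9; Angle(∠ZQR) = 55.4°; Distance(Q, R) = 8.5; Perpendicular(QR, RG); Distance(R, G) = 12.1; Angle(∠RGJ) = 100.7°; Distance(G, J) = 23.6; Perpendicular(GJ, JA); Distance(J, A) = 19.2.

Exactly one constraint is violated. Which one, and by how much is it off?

Distance(J, A) = 19.2 — off by 6.30.

Z = (0.00, 0.00) ✓; ZQ at 50.10° ✓; |ZQ| = 28.90 ✓; ∠ZQR = 55.40° ✓; |QR| = 8.500 ✓; ∠(QR, RG) = 90.00° ✓; |RG| = 12.10 ✓; ∠RGJ = 100.7° ✓; |GJ| = 23.60 ✓; ∠(GJ, JA) = 90.00° ✓; |JA| = 25.50 ✗.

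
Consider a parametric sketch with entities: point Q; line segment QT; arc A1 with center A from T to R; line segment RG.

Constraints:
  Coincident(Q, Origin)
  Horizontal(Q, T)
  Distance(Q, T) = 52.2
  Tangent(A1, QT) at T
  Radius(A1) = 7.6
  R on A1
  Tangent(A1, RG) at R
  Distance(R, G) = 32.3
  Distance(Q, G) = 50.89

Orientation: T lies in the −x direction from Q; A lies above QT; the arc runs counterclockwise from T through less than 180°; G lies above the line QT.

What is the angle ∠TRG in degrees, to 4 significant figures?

143.4°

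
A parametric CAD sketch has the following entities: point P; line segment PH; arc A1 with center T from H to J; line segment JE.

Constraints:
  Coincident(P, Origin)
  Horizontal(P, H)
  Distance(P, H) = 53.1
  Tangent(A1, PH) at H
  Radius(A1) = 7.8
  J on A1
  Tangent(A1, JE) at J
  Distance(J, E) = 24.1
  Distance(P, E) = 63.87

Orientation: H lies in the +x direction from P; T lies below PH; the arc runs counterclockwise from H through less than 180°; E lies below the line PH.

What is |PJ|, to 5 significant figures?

47.058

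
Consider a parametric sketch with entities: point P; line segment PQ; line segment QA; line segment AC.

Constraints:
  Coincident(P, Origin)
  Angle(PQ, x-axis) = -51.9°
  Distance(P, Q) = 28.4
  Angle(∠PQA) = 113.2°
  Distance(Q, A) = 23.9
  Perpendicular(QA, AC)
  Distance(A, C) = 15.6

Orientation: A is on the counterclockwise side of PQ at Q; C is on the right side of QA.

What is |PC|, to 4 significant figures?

54.50

P is at the origin; PQ runs at -51.9° with length 28.4, so Q = 28.4·(cos -51.9°, sin -51.9°) = (17.52, -22.35). ∠PQA = 113.2°, so QA runs at -51.9° + (180° − 113.2°) = 14.90° from the x-axis; with |QA| = 23.9, A = Q + 23.9·(cos 14.90°, sin 14.90°) = (40.62, -16.20). QA is perpendicular to AC; with |AC| = 15.6 on the right of QA, C = A + 15.6·(0.2571, -0.9664) = (44.63, -31.28). Then |PC| = |C − P| = 54.50.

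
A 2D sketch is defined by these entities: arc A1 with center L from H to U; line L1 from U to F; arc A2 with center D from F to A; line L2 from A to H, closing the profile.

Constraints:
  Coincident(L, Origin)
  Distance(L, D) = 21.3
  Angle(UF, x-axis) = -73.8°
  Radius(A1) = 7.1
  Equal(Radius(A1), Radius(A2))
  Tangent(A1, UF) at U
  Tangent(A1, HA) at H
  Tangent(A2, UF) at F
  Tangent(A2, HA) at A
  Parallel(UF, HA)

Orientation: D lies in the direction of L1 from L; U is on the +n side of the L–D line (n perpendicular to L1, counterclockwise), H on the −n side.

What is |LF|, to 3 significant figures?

22.5

Tangency of A1 to both parallel lines with radius 7.1 puts U and H at L ± 7.1·n: U = (6.82, 1.98), H = (-6.82, -1.98). Equal radii place F and A the same way about D: F = D + 7.1·n = (12.8, -18.5), A = D − 7.1·n = (-0.876, -22.4). Then |LF| = |F − L| = 22.5.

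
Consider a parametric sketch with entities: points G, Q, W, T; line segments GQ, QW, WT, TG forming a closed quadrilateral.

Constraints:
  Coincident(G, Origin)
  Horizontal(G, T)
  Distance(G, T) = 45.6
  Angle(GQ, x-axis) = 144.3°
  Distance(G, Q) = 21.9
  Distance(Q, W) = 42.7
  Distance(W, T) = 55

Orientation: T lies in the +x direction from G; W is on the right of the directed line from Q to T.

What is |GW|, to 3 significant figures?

27.1

Checks: |QW| = 42.70 ✓; |WT| = 55.00 ✓.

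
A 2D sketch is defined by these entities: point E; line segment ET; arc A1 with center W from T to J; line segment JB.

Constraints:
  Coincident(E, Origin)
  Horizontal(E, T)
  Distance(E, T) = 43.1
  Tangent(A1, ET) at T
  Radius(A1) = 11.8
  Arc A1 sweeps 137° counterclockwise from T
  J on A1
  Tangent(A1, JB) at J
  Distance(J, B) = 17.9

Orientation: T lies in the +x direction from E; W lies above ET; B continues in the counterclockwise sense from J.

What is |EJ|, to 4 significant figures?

55.08

Tangency of A1 to ET means the radius WT is perpendicular to ET, so W = T + (0, 11.8) = (43.10, 11.80). On A1, T sits at bearing -90° from W; a 137° counterclockwise sweep puts J at bearing 47°, so J = W + 11.8·(cos 47°, sin 47°) = (51.15, 20.43). Then |EJ| = |J − E| = 55.08.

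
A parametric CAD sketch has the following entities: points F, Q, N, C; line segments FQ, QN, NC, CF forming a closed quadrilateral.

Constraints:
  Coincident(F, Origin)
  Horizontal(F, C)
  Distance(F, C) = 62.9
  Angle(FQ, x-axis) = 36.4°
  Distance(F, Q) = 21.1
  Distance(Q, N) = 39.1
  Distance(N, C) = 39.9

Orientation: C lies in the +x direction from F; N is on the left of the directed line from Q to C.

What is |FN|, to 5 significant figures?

60.191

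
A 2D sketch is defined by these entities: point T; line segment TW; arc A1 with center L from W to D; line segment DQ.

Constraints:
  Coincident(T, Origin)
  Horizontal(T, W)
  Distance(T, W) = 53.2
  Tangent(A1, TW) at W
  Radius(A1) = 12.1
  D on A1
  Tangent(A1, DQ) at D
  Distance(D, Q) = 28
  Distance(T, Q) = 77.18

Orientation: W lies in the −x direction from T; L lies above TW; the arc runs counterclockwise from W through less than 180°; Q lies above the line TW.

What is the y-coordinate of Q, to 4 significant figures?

39.70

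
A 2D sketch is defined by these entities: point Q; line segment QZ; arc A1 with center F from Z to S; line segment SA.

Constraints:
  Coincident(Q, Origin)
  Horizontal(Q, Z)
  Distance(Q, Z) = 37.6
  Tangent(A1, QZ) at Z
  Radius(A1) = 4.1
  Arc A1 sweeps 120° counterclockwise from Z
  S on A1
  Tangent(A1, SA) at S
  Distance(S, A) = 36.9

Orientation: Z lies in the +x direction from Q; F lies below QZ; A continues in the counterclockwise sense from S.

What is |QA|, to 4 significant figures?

64.87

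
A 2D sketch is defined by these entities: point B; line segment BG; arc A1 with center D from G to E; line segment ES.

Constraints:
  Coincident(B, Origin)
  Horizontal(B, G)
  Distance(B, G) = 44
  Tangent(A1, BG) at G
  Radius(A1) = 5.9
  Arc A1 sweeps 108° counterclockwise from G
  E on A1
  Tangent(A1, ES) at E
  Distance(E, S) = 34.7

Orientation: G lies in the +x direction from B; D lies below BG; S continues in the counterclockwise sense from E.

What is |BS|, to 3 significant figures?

63.8

B is at the origin; BG is horizontal with |BG| = 44.0 and G on the +x side, so G = (44.0, 0.00). Since A1 is tangent to BG there, DG ⟂ BG, so D = G + (0, -5.9) = (44.0, -5.90). On A1, G sits at bearing 90° from D; a 108° counterclockwise sweep puts E at bearing 198°, so E = D + 5.9·(cos 198°, sin 198°) = (38.4, -7.72). Since A1 is tangent to ES there, DE ⟂ ES, so ES runs along (−sin 198°, cos 198°); with |ES| = 34.7, S = (49.1, -40.7). Then |BS| = |S − B| = 63.8.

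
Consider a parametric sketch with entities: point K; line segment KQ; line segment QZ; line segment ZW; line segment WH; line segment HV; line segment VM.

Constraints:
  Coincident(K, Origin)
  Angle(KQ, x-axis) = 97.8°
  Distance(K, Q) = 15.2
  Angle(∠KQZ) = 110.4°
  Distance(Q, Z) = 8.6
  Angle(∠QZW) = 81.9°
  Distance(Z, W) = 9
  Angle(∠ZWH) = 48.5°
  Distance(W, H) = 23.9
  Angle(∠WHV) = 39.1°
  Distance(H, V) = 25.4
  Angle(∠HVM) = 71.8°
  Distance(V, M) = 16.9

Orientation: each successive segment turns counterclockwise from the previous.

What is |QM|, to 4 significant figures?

13.38

∠WHV = 39.1° gives HV at 177.9° from the x-axis; with |HV| = 25.4, V = (-17.46, 23.28). ∠HVM = 71.8° gives VM at -73.90° from the x-axis; with |VM| = 16.9, M = (-12.77, 7.040). Then |QM| = |M − Q| = 13.38.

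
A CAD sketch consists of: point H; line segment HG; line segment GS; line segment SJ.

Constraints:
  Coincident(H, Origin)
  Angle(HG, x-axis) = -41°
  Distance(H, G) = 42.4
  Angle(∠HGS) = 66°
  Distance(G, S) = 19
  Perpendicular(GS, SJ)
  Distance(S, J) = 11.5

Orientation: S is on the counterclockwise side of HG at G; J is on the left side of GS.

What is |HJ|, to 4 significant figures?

27.29

∠HGS = 66.0°, so GS runs at -41.0° + (180° − 66.0°) = 73.00° from the x-axis; with |GS| = 19.0, S = G + 19.0·(cos 73.00°, sin 73.00°) = (37.55, -9.647). GS ⟂ SJ; with |SJ| = 11.5 on the left of GS, J = S + 11.5·(-0.9563, 0.2924) = (26.56, -6.285). Then |HJ| = |J − H| = 27.29.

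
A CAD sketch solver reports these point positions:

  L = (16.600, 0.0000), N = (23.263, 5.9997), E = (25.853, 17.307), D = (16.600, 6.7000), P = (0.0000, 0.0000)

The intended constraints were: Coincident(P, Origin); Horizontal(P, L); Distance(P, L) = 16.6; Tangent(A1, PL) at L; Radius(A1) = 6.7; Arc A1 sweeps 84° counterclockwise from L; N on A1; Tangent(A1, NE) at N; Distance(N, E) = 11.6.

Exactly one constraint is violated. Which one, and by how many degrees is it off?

Tangent(A1, NE) at N — off by 6.90°.

P = (0.00, 0.00) ✓; P.y = 0.00, L.y = 0.00 ✓; |PL| = 16.60 ✓; ∠(DL, LP) = 90.00° ✓; |DL| = 6.700 ✓; bearing(D→N) − bearing(D→L) = 84.00° ✓; |DN| = 6.700 ✓; ∠(DN, NE) = 96.90° ✗; |NE| = 11.60 ✓.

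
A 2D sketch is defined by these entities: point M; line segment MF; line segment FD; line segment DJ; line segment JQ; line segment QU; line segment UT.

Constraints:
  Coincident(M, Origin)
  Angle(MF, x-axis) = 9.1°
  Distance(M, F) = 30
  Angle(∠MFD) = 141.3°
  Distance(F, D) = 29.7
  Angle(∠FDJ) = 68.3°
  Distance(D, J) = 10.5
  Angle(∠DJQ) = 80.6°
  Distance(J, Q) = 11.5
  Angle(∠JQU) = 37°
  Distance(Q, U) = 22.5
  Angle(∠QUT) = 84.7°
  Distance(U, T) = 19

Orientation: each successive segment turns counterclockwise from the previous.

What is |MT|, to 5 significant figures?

61.988

M is at the origin; MF runs at 9.1° with length 30.0, so F = (29.622, 4.7447). ∠MFD = 141.3° gives FD at 47.800° from the x-axis; with |FD| = 29.7, D = (49.573, 26.747). ∠FDJ = 68.3° gives DJ at 159.50° from the x-axis; with |DJ| = 10.5, J = (39.737, 30.424). ∠DJQ = 80.6° gives JQ at -101.10° from the x-axis; with |JQ| = 11.5, Q = (37.523, 19.139). ∠JQU = 37.0° gives QU at 41.900° from the x-axis; with |QU| = 22.5, U = (54.270, 34.165). ∠QUT = 84.7° gives UT at 137.20° from the x-axis; with |UT| = 19.0, T = (40.330, 47.075). Then |MT| = |T − M| = 61.988.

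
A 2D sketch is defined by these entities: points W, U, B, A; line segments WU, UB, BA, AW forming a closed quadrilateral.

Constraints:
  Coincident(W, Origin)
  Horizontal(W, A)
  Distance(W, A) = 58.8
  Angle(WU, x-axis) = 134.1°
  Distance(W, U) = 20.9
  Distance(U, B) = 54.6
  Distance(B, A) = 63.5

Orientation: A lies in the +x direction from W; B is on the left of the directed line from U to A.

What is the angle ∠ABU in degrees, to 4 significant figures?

78.28°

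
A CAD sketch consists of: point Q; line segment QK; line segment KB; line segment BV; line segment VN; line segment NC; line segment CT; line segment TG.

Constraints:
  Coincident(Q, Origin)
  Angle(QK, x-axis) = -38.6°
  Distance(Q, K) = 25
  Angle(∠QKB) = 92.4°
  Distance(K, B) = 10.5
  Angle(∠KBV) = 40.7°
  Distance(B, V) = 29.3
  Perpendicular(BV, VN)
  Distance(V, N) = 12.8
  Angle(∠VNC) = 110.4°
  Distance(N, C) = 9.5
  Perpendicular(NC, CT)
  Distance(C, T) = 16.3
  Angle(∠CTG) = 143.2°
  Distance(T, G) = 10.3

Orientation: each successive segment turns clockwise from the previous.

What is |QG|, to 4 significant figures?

7.786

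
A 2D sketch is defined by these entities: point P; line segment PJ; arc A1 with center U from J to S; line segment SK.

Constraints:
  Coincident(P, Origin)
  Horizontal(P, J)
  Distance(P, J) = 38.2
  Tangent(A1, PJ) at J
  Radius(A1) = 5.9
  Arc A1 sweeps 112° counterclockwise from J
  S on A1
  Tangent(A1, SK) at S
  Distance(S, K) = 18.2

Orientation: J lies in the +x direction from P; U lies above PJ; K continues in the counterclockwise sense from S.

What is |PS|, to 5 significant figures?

44.417

P is at the origin; P and J share the same y with |PJ| = 38.2 and J on the +x side, so J = (38.200, 0.0000). The tangent condition forces UJ to be normal to PJ, so U = J + (0, 5.9) = (38.200, 5.9000). On A1, J sits at bearing -90° from U; a 112° counterclockwise sweep puts S at bearing 22°, so S = U + 5.9·(cos 22°, sin 22°) = (43.670, 8.1102). Then |PS| = |S − P| = 44.417.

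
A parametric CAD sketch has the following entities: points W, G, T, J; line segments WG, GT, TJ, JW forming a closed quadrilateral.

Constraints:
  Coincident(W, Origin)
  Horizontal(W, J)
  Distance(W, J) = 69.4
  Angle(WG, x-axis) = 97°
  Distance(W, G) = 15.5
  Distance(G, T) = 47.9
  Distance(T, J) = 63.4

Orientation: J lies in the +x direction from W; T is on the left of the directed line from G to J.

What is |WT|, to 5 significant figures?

59.047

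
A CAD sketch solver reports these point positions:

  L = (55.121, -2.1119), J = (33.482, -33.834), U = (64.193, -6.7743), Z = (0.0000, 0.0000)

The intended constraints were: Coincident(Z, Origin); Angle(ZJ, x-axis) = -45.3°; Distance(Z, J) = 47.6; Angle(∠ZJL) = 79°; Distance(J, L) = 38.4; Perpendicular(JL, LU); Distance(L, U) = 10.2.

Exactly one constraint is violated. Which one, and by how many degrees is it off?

Perpendicular(JL, LU) — off by 7.10°.

Z = (0.00, 0.00) ✓; ZJ at -45.30° ✓; |ZJ| = 47.60 ✓; ∠ZJL = 79.00° ✓; |JL| = 38.40 ✓; ∠(JL, LU) = 82.90° ✗; |LU| = 10.20 ✓.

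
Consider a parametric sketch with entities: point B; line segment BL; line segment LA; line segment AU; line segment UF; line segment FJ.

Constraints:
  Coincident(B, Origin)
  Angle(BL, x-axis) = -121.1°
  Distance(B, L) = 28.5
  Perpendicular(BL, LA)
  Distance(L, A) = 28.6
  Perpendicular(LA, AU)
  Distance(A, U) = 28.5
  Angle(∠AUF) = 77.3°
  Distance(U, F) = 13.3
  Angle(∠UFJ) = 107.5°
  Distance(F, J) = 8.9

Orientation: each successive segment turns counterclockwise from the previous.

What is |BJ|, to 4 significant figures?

18.99

B is at the origin; BL runs at -121.1° with length 28.5, so L = (-14.72, -24.40). BL ⟂ LA, so LA runs at -31.10°; with |LA| = 28.6, A = (9.768, -39.18). The perpendicularity gives AU at right angles to LA, so AU runs at 58.90°; with |AU| = 28.5, U = (24.49, -14.77). ∠AUF = 77.3° gives UF at 161.6° from the x-axis; with |UF| = 13.3, F = (11.87, -10.57). ∠UFJ = 107.5° gives FJ at -125.9° from the x-axis; with |FJ| = 8.9, J = (6.650, -17.78). Then |BJ| = |J − B| = 18.99.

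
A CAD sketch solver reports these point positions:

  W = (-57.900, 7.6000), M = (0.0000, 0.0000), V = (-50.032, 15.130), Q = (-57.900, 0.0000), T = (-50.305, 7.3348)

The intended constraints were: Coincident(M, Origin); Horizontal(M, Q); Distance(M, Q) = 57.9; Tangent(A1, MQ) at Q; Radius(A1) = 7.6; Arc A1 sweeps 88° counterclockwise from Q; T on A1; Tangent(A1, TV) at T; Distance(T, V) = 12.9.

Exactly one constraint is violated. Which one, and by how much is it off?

Distance(T, V) = 12.9 — off by 5.10.

M = (0.00, 0.00) ✓; M.y = 0.00, Q.y = 0.00 ✓; |MQ| = 57.90 ✓; ∠(WQ, QM) = 90.00° ✓; |WQ| = 7.600 ✓; bearing(W→T) − bearing(W→Q) = 88.00° ✓; |WT| = 7.600 ✓; ∠(WT, TV) = 90.01° ✓; |TV| = 7.800 ✗.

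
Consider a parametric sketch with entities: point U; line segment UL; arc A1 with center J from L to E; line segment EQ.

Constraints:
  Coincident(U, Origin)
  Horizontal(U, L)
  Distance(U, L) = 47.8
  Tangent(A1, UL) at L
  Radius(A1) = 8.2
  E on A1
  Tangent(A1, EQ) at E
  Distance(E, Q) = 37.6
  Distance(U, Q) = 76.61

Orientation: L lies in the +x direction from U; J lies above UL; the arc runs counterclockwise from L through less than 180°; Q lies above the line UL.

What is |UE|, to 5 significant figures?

56.241

Checks: |JE| = 8.200 ✓; ∠(JE, EQ) = 90.00° ✓; |EQ| = 37.60 ✓; |UQ| = 76.61 ✓.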